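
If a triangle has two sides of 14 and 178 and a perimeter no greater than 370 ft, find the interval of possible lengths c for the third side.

Triangle inequality alone gives 164 < c < 192.
The perimeter condition gives c ≤ 370 − 14 − 178 = 178.
Intersecting the two: 164 < c ≤ 178.

164 < c ≤ 178 ft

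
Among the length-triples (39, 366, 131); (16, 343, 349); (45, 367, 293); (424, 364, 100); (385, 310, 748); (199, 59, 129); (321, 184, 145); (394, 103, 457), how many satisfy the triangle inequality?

4

(39,131,366): 39+131 ≤ 366 → not valid
(16,343,349): 16+343 > 349 → valid
(45,293,367): 45+293 ≤ 367 → not valid
(100,364,424): 100+364 > 424 → valid
(310,385,748): 310+385 ≤ 748 → not valid
(59,129,199): 59+129 ≤ 199 → not valid
(145,184,321): 145+184 > 321 → valid
(103,394,457): 103+394 > 457 → valid
4 of the 8 triples form a triangle.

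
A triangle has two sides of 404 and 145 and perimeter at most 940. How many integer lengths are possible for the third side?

Triangle inequality: 259 < x < 549. Perimeter ≤ 940 gives x ≤ 940 − 404 − 145 = 391.
So 259 < x ≤ 391; integers 260 through 391: 132 values.

132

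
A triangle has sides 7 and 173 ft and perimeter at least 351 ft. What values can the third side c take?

Triangle inequality alone gives 166 < c < 180.
The perimeter condition gives c ≥ 351 − 7 − 173 = 171.
Intersecting the two: 171 ≤ c < 180.

171 ≤ c < 180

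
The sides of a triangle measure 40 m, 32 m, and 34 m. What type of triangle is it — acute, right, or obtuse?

Compare the square of the longest side to the sum of squares of the other two: 32² + 34² = 2180 > 1600 = 40².

acute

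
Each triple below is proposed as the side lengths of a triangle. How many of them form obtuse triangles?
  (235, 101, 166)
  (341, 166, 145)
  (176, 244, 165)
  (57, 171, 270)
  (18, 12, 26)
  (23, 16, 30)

4

(235,101,166): 101²+166² = 37757 < 55225 = 235² → obtuse
(341,166,145): 145+166 ≤ 341, not a triangle
(176,244,165): 165²+176² = 58201 < 59536 = 244² → obtuse
(57,171,270): 57+171 ≤ 270, not a triangle
(18,12,26): 12²+18² = 468 < 676 = 26² → obtuse
(23,16,30): 16²+23² = 785 < 900 = 30² → obtuse
4 of the 6 are obtuse.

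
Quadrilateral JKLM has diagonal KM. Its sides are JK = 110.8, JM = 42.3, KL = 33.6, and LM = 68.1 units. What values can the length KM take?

68.5 < KM < 101.7

From triangle JKM: |110.8 − 42.3| < KM < 110.8 + 42.3, i.e. 68.5 < KM < 153.1.
From triangle LKM: 34.5 < KM < 101.7.
Both must hold, so KM lies in the intersection.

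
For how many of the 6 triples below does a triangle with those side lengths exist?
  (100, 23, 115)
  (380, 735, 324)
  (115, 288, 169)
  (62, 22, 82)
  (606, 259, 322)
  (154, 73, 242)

2

(23,100,115): 23+100 > 115 → valid
(324,380,735): 324+380 ≤ 735 → not valid
(115,169,288): 115+169 ≤ 288 → not valid
(22,62,82): 22+62 > 82 → valid
(259,322,606): 259+322 ≤ 606 → not valid
(73,154,242): 73+154 ≤ 242 → not valid
2 of the 6 triples form a triangle.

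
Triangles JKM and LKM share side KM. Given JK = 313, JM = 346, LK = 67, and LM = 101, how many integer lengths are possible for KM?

133

From triangle JKM: 33 < KM < 659.
From triangle LKM: 34 < KM < 168.
Intersection: 34 < KM < 168, so integers 35 through 167: 133 values.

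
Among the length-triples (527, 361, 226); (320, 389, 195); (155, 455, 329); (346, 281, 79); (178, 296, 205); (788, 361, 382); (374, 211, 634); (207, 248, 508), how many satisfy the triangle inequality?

5

(226,361,527): 226+361 > 527 → valid
(195,320,389): 195+320 > 389 → valid
(155,329,455): 155+329 > 455 → valid
(79,281,346): 79+281 > 346 → valid
(178,205,296): 178+205 > 296 → valid
(361,382,788): 361+382 ≤ 788 → not valid
(211,374,634): 211+374 ≤ 634 → not valid
(207,248,508): 207+248 ≤ 508 → not valid
5 of the 8 triples form a triangle.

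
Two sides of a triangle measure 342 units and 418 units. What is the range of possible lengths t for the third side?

By the triangle inequality, t must be less than 342 + 418 = 760 and greater than |342 − 418| = 76.

76 < t < 760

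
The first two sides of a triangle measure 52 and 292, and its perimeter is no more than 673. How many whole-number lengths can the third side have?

89

Triangle inequality: 240 < x < 344. Perimeter ≤ 673 gives x ≤ 673 − 52 − 292 = 329.
So 240 < x ≤ 329; integers 241 through 329: 89 values.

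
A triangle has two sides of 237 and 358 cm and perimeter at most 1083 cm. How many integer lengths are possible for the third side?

Triangle inequality: 121 < x < 595. Perimeter ≤ 1083 gives x ≤ 1083 − 237 − 358 = 488.
So 121 < x ≤ 488; integers 122 through 488: 367 values.

367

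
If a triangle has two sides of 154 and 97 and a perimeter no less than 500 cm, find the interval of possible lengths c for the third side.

249 ≤ c < 251

Triangle inequality alone gives 57 < c < 251.
The perimeter condition gives c ≥ 500 − 154 − 97 = 249.
Intersecting the two: 249 ≤ c < 251.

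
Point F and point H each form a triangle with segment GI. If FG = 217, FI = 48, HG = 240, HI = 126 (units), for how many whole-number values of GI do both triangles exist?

From triangle FGI: 169 < GI < 265.
From triangle HGI: 114 < GI < 366.
Intersection: 169 < GI < 265, so integers 170 through 264: 95 values.

95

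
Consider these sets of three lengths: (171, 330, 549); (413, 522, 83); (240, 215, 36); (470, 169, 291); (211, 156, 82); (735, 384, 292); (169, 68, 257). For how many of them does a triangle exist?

(171,330,549): 171+330 ≤ 549 → not valid
(83,413,522): 83+413 ≤ 522 → not valid
(36,215,240): 36+215 > 240 → valid
(169,291,470): 169+291 ≤ 470 → not valid
(82,156,211): 82+156 > 211 → valid
(292,384,735): 292+384 ≤ 735 → not valid
(68,169,257): 68+169 ≤ 257 → not valid
2 of the 7 triples form a triangle.

2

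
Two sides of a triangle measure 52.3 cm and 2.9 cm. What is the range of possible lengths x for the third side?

By the triangle inequality, x must be less than 52.3 + 2.9 = 55.2 and greater than |52.3 − 2.9| = 49.4.

49.4 < x < 55.2 (cm)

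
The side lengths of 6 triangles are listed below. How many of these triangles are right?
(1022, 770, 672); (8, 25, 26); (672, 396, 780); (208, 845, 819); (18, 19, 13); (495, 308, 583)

4

(1022,770,672): 672²+770² = 1044484 = 1022² → right
(8,25,26): 8²+25² = 689 > 676 = 26² → acute
(672,396,780): 396²+672² = 608400 = 780² → right
(208,845,819): 208²+819² = 714025 = 845² → right
(18,19,13): 13²+18² = 493 > 361 = 19² → acute
(495,308,583): 308²+495² = 339889 = 583² → right
4 of the 6 are right.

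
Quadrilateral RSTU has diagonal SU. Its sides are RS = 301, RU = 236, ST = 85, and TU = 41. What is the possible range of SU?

65 < SU < 126

From triangle RSU: |301 − 236| < SU < 301 + 236, i.e. 65 < SU < 537.
From triangle TSU: 44 < SU < 126.
Both must hold, so SU lies in the intersection.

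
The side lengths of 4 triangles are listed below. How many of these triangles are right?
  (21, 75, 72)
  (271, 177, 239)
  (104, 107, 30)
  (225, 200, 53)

(21,75,72): 21²+72² = 5625 = 75² → right
(271,177,239): 177²+239² = 88450 > 73441 = 271² → acute
(104,107,30): 30²+104² = 11716 > 11449 = 107² → acute
(225,200,53): 53²+200² = 42809 < 50625 = 225² → obtuse
1 of the 4 is right.

1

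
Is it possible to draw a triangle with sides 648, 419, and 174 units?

The longest side is 648, but the other two sum to only 593.
593 < 648, so the triangle inequality fails.

No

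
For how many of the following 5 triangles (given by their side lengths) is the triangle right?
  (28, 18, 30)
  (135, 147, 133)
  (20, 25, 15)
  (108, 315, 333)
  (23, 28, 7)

2

(28,18,30): 18²+28² = 1108 > 900 = 30² → acute
(135,147,133): 133²+135² = 35914 > 21609 = 147² → acute
(20,25,15): 15²+20² = 625 = 25² → right
(108,315,333): 108²+315² = 110889 = 333² → right
(23,28,7): 7²+23² = 578 < 784 = 28² → obtuse
2 of the 5 are right.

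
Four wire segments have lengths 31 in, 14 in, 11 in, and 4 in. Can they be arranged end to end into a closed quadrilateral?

No

For a quadrilateral, each side must be shorter than the sum of the others.
Here the longest side is 31, but the remaining 3 sides sum to only 29.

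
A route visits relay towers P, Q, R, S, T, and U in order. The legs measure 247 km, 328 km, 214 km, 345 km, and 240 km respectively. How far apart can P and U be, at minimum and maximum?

The maximum is all hops collinear in one direction: 247 + 328 + 214 + 345 + 240 = 1374.
The longest hop is 345; the others sum to 1029. Since 345 ≤ 1029, the path can fold back on itself completely, so the minimum distance is 0.

0 ≤ PU ≤ 1374 km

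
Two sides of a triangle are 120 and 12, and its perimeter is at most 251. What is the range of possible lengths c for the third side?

108 < c ≤ 119

Triangle inequality alone gives 108 < c < 132.
The perimeter condition gives c ≤ 251 − 120 − 12 = 119.
Intersecting the two: 108 < c ≤ 119.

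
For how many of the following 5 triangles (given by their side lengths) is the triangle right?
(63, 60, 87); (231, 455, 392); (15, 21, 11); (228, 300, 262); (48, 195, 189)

3

(63,60,87): 60²+63² = 7569 = 87² → right
(231,455,392): 231²+392² = 207025 = 455² → right
(15,21,11): 11²+15² = 346 < 441 = 21² → obtuse
(228,300,262): 228²+262² = 120628 > 90000 = 300² → acute
(48,195,189): 48²+189² = 38025 = 195² → right
3 of the 5 are right.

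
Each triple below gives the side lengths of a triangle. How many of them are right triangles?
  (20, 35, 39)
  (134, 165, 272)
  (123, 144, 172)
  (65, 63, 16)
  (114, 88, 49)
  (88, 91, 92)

1

(20,35,39): 20²+35² = 1625 > 1521 = 39² → acute
(134,165,272): 134²+165² = 45181 < 73984 = 272² → obtuse
(123,144,172): 123²+144² = 35865 > 29584 = 172² → acute
(65,63,16): 16²+63² = 4225 = 65² → right
(114,88,49): 49²+88² = 10145 < 12996 = 114² → obtuse
(88,91,92): 88²+91² = 16025 > 8464 = 92² → acute
1 of the 6 is right.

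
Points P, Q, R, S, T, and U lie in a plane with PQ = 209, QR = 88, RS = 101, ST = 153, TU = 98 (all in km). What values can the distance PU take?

The maximum is all hops collinear in one direction: 209 + 88 + 101 + 153 + 98 = 649.
The longest hop is 209; the others sum to 440. Since 209 ≤ 440, the path can fold back on itself completely, so the minimum distance is 0.

0 ≤ PU ≤ 649 km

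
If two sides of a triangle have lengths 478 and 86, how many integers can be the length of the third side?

The third side lies in the open interval (392, 564).
Integers from 393 to 563 inclusive: 563 − 393 + 1 = 171.

171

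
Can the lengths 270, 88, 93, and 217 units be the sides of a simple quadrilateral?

Yes

A quadrilateral exists iff every side is shorter than the sum of the others — equivalently, the longest side is less than the sum of the rest.
Longest side 270 < 398 (sum of the remaining 3), so yes.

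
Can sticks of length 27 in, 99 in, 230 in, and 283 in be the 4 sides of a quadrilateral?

Yes

A quadrilateral exists iff every side is shorter than the sum of the others — equivalently, the longest side is less than the sum of the rest.
Longest side 283 < 356 (sum of the remaining 3), so yes.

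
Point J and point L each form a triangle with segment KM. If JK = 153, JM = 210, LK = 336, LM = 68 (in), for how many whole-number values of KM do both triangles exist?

From triangle JKM: 57 < KM < 363.
From triangle LKM: 268 < KM < 404.
Intersection: 268 < KM < 363, so integers 269 through 362: 94 values.

94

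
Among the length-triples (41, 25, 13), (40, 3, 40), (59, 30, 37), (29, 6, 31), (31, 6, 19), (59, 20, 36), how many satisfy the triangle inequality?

(13,25,41): 13+25 ≤ 41 → not valid
(3,40,40): 3+40 > 40 → valid
(30,37,59): 30+37 > 59 → valid
(6,29,31): 6+29 > 31 → valid
(6,19,31): 6+19 ≤ 31 → not valid
(20,36,59): 20+36 ≤ 59 → not valid
3 of the 6 triples form a triangle.

3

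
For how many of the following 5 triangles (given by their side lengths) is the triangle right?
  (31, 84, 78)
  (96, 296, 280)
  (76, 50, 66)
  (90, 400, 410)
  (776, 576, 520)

3

(31,84,78): 31²+78² = 7045 < 7056 = 84² → obtuse
(96,296,280): 96²+280² = 87616 = 296² → right
(76,50,66): 50²+66² = 6856 > 5776 = 76² → acute
(90,400,410): 90²+400² = 168100 = 410² → right
(776,576,520): 520²+576² = 602176 = 776² → right
3 of the 5 are right.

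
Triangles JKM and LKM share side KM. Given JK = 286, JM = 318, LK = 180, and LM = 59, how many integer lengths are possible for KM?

From triangle JKM: 32 < KM < 604.
From triangle LKM: 121 < KM < 239.
Intersection: 121 < KM < 239, so integers 122 through 238: 117 values.

117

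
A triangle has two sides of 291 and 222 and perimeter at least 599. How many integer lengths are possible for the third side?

Triangle inequality: 69 < x < 513. Perimeter ≥ 599 gives x ≥ 599 − 291 − 222 = 86.
So 86 ≤ x < 513; integers 86 through 512: 427 values.

427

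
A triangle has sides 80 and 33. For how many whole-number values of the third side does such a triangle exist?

65

The third side lies in the open interval (47, 113).
Integers from 48 to 112 inclusive: 112 − 48 + 1 = 65.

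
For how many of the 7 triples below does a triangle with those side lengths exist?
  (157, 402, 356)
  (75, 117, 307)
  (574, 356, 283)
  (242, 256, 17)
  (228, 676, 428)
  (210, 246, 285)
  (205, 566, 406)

5

(157,356,402): 157+356 > 402 → valid
(75,117,307): 75+117 ≤ 307 → not valid
(283,356,574): 283+356 > 574 → valid
(17,242,256): 17+242 > 256 → valid
(228,428,676): 228+428 ≤ 676 → not valid
(210,246,285): 210+246 > 285 → valid
(205,406,566): 205+406 > 566 → valid
5 of the 7 triples form a triangle.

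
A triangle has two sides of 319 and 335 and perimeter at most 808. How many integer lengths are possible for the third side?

Triangle inequality: 16 < x < 654. Perimeter ≤ 808 gives x ≤ 808 − 319 − 335 = 154.
So 16 < x ≤ 154; integers 17 through 154: 138 values.

138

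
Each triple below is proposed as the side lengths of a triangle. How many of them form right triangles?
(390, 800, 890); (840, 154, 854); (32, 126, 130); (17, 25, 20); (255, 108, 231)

(390,800,890): 390²+800² = 792100 = 890² → right
(840,154,854): 154²+840² = 729316 = 854² → right
(32,126,130): 32²+126² = 16900 = 130² → right
(17,25,20): 17²+20² = 689 > 625 = 25² → acute
(255,108,231): 108²+231² = 65025 = 255² → right
4 of the 5 are right.

4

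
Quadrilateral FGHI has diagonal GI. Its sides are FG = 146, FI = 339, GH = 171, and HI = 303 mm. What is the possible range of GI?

193 < GI < 474

From triangle FGI: |146 − 339| < GI < 146 + 339, i.e. 193 < GI < 485.
From triangle HGI: 132 < GI < 474.
Both must hold, so GI lies in the intersection.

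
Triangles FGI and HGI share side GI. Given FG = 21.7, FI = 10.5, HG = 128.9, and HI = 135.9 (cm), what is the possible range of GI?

11.2 < GI < 32.2

From triangle FGI: |21.7 − 10.5| < GI < 21.7 + 10.5, i.e. 11.2 < GI < 32.2.
From triangle HGI: 7.0 < GI < 264.8.
Both must hold, so GI lies in the intersection.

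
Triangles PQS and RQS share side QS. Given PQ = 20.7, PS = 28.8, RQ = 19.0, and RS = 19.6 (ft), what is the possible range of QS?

From triangle PQS: |20.7 − 28.8| < QS < 20.7 + 28.8, i.e. 8.1 < QS < 49.5.
From triangle RQS: 0.6 < QS < 38.6.
Both must hold, so QS lies in the intersection.

8.1 < QS < 38.6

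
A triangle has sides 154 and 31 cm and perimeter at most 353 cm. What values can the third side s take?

Triangle inequality alone gives 123 < s < 185.
The perimeter condition gives s ≤ 353 − 154 − 31 = 168.
Intersecting the two: 123 < s ≤ 168.

123 < s ≤ 168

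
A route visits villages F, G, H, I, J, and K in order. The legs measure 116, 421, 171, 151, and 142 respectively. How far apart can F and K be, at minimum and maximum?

0 ≤ FK ≤ 1001

The maximum is all hops collinear in one direction: 116 + 421 + 171 + 151 + 142 = 1001.
The longest hop is 421; the others sum to 580. Since 421 ≤ 580, the path can fold back on itself completely, so the minimum distance is 0.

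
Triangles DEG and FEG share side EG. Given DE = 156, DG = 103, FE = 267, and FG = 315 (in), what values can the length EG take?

From triangle DEG: |156 − 103| < EG < 156 + 103, i.e. 53 < EG < 259.
From triangle FEG: 48 < EG < 582.
Both must hold, so EG lies in the intersection.

53 < EG < 259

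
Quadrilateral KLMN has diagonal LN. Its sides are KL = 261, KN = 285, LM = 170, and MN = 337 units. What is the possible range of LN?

From triangle KLN: |261 − 285| < LN < 261 + 285, i.e. 24 < LN < 546.
From triangle MLN: 167 < LN < 507.
Both must hold, so LN lies in the intersection.

167 < LN < 507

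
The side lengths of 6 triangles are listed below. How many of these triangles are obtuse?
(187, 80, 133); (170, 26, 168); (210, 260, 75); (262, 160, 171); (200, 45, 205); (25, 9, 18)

(187,80,133): 80²+133² = 24089 < 34969 = 187² → obtuse
(170,26,168): 26²+168² = 28900 = 170² → right
(210,260,75): 75²+210² = 49725 < 67600 = 260² → obtuse
(262,160,171): 160²+171² = 54841 < 68644 = 262² → obtuse
(200,45,205): 45²+200² = 42025 = 205² → right
(25,9,18): 9²+18² = 405 < 625 = 25² → obtuse
4 of the 6 are obtuse.

4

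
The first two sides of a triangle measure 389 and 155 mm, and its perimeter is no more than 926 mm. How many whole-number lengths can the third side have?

148

Triangle inequality: 234 < x < 544. Perimeter ≤ 926 gives x ≤ 926 − 389 − 155 = 382.
So 234 < x ≤ 382; integers 235 through 382: 148 values.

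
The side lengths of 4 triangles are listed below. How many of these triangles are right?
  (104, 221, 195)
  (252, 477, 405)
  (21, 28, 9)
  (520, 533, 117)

(104,221,195): 104²+195² = 48841 = 221² → right
(252,477,405): 252²+405² = 227529 = 477² → right
(21,28,9): 9²+21² = 522 < 784 = 28² → obtuse
(520,533,117): 117²+520² = 284089 = 533² → right
3 of the 4 are right.

3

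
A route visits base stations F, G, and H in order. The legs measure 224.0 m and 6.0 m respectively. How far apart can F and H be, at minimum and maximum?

By the triangle inequality, |224.0 − 6.0| ≤ FH ≤ 224.0 + 6.0.

218.0 ≤ FH ≤ 230.0 m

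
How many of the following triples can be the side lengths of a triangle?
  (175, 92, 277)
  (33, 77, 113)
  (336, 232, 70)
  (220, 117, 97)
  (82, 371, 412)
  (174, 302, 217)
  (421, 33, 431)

3

(92,175,277): 92+175 ≤ 277 → not valid
(33,77,113): 33+77 ≤ 113 → not valid
(70,232,336): 70+232 ≤ 336 → not valid
(97,117,220): 97+117 ≤ 220 → not valid
(82,371,412): 82+371 > 412 → valid
(174,217,302): 174+217 > 302 → valid
(33,421,431): 33+421 > 431 → valid
3 of the 7 triples form a triangle.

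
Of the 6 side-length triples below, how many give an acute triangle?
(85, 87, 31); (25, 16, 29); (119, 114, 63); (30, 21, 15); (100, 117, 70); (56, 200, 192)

4

(85,87,31): 31²+85² = 8186 > 7569 = 87² → acute
(25,16,29): 16²+25² = 881 > 841 = 29² → acute
(119,114,63): 63²+114² = 16965 > 14161 = 119² → acute
(30,21,15): 15²+21² = 666 < 900 = 30² → obtuse
(100,117,70): 70²+100² = 14900 > 13689 = 117² → acute
(56,200,192): 56²+192² = 40000 = 200² → right
4 of the 6 are acute.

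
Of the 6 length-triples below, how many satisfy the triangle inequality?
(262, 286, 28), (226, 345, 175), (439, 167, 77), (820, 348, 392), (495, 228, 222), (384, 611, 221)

(28,262,286): 28+262 > 286 → valid
(175,226,345): 175+226 > 345 → valid
(77,167,439): 77+167 ≤ 439 → not valid
(348,392,820): 348+392 ≤ 820 → not valid
(222,228,495): 222+228 ≤ 495 → not valid
(221,384,611): 221+384 ≤ 611 → not valid
2 of the 6 triples form a triangle.

2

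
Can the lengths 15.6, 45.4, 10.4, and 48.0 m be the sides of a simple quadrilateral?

Yes

A quadrilateral exists iff every side is shorter than the sum of the others — equivalently, the longest side is less than the sum of the rest.
Longest side 48.0 < 71.4 (sum of the remaining 3), so yes.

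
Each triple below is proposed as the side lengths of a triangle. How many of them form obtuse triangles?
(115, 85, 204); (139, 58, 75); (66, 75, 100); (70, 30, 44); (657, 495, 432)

(115,85,204): 85+115 ≤ 204, not a triangle
(139,58,75): 58+75 ≤ 139, not a triangle
(66,75,100): 66²+75² = 9981 < 10000 = 100² → obtuse
(70,30,44): 30²+44² = 2836 < 4900 = 70² → obtuse
(657,495,432): 432²+495² = 431649 = 657² → right
2 of the 5 are obtuse.

2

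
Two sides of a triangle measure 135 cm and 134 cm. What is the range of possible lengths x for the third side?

1 < x < 269 (cm)

By the triangle inequality, x must be less than 135 + 134 = 269 and greater than |135 − 134| = 1.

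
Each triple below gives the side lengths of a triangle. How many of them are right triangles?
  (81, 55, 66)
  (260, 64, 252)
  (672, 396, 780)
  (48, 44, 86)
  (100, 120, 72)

(81,55,66): 55²+66² = 7381 > 6561 = 81² → acute
(260,64,252): 64²+252² = 67600 = 260² → right
(672,396,780): 396²+672² = 608400 = 780² → right
(48,44,86): 44²+48² = 4240 < 7396 = 86² → obtuse
(100,120,72): 72²+100² = 15184 > 14400 = 120² → acute
2 of the 5 are right.

2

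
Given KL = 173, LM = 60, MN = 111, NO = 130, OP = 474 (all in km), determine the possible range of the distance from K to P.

The maximum is all hops collinear in one direction: 173 + 60 + 111 + 130 + 474 = 948.
The longest hop is 474; the others sum to 474. Since 474 ≤ 474, the path can fold back on itself completely, so the minimum distance is 0.

0 ≤ KP ≤ 948 km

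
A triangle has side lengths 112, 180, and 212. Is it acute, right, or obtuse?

Compare the square of the longest side to the sum of squares of the other two: 112² + 180² = 44944 = 212².

right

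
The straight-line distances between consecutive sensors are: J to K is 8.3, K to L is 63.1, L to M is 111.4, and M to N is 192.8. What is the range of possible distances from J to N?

The maximum is all hops collinear in one direction: 8.3 + 63.1 + 111.4 + 192.8 = 375.6.
The longest hop is 192.8; the others sum to 182.8. Folding the others back against it leaves at least 192.8 − 182.8 = 10.0.

10.0 ≤ JN ≤ 375.6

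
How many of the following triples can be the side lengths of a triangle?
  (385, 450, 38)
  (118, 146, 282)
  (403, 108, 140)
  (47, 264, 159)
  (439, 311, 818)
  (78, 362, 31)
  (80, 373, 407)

(38,385,450): 38+385 ≤ 450 → not valid
(118,146,282): 118+146 ≤ 282 → not valid
(108,140,403): 108+140 ≤ 403 → not valid
(47,159,264): 47+159 ≤ 264 → not valid
(311,439,818): 311+439 ≤ 818 → not valid
(31,78,362): 31+78 ≤ 362 → not valid
(80,373,407): 80+373 > 407 → valid
1 of the 7 triples forms a triangle.

1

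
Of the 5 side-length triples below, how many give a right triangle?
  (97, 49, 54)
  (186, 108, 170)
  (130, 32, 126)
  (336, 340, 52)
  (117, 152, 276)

(97,49,54): 49²+54² = 5317 < 9409 = 97² → obtuse
(186,108,170): 108²+170² = 40564 > 34596 = 186² → acute
(130,32,126): 32²+126² = 16900 = 130² → right
(336,340,52): 52²+336² = 115600 = 340² → right
(117,152,276): 117+152 ≤ 276, not a triangle
2 of the 5 are right.

2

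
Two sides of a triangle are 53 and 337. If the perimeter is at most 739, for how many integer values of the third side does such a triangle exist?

Triangle inequality: 284 < x < 390. Perimeter ≤ 739 gives x ≤ 739 − 53 − 337 = 349.
So 284 < x ≤ 349; integers 285 through 349: 65 values.

65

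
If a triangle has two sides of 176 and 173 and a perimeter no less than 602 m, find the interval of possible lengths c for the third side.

Triangle inequality alone gives 3 < c < 349.
The perimeter condition gives c ≥ 602 − 176 − 173 = 253.
Intersecting the two: 253 ≤ c < 349.

253 ≤ c < 349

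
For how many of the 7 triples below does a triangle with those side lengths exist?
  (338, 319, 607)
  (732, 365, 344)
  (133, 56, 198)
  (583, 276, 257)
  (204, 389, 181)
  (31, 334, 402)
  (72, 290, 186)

1

(319,338,607): 319+338 > 607 → valid
(344,365,732): 344+365 ≤ 732 → not valid
(56,133,198): 56+133 ≤ 198 → not valid
(257,276,583): 257+276 ≤ 583 → not valid
(181,204,389): 181+204 ≤ 389 → not valid
(31,334,402): 31+334 ≤ 402 → not valid
(72,186,290): 72+186 ≤ 290 → not valid
1 of the 7 triples forms a triangle.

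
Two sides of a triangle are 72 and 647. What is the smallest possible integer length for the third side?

576

The third side must be strictly greater than |72 − 647| = 575.
The smallest integer above 575 is 576.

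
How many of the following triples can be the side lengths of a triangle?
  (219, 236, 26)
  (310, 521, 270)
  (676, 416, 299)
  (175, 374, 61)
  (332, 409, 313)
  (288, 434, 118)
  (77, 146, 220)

5

(26,219,236): 26+219 > 236 → valid
(270,310,521): 270+310 > 521 → valid
(299,416,676): 299+416 > 676 → valid
(61,175,374): 61+175 ≤ 374 → not valid
(313,332,409): 313+332 > 409 → valid
(118,288,434): 118+288 ≤ 434 → not valid
(77,146,220): 77+146 > 220 → valid
5 of the 7 triples form a triangle.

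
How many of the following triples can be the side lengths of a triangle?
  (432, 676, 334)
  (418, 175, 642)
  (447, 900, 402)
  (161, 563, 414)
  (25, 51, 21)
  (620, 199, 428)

(334,432,676): 334+432 > 676 → valid
(175,418,642): 175+418 ≤ 642 → not valid
(402,447,900): 402+447 ≤ 900 → not valid
(161,414,563): 161+414 > 563 → valid
(21,25,51): 21+25 ≤ 51 → not valid
(199,428,620): 199+428 > 620 → valid
3 of the 6 triples form a triangle.

3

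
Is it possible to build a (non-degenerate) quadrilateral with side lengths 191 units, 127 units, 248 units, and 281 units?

Yes

A quadrilateral exists iff every side is shorter than the sum of the others — equivalently, the longest side is less than the sum of the rest.
Longest side 281 < 566 (sum of the remaining 3), so yes.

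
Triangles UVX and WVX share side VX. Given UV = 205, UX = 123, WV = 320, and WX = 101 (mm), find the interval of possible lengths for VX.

219 < VX < 328

From triangle UVX: |205 − 123| < VX < 205 + 123, i.e. 82 < VX < 328.
From triangle WVX: 219 < VX < 421.
Both must hold, so VX lies in the intersection.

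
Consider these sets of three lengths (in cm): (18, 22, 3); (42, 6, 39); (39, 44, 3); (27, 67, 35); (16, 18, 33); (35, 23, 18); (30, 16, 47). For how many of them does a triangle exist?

(3,18,22): 3+18 ≤ 22 → not valid
(6,39,42): 6+39 > 42 → valid
(3,39,44): 3+39 ≤ 44 → not valid
(27,35,67): 27+35 ≤ 67 → not valid
(16,18,33): 16+18 > 33 → valid
(18,23,35): 18+23 > 35 → valid
(16,30,47): 16+30 ≤ 47 → not valid
3 of the 7 triples form a triangle.

3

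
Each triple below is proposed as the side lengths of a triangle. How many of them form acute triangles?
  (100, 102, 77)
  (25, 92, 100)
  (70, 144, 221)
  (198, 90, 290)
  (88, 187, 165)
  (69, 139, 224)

(100,102,77): 77²+100² = 15929 > 10404 = 102² → acute
(25,92,100): 25²+92² = 9089 < 10000 = 100² → obtuse
(70,144,221): 70+144 ≤ 221, not a triangle
(198,90,290): 90+198 ≤ 290, not a triangle
(88,187,165): 88²+165² = 34969 = 187² → right
(69,139,224): 69+139 ≤ 224, not a triangle
1 of the 6 is acute.

1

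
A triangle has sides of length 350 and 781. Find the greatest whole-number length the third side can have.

1130

The third side must be strictly less than 350 + 781 = 1131.
The largest integer below 1131 is 1130.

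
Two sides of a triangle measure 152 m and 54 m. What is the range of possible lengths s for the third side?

By the triangle inequality, s must be less than 152 + 54 = 206 and greater than |152 − 54| = 98.

98 < s < 206 (m)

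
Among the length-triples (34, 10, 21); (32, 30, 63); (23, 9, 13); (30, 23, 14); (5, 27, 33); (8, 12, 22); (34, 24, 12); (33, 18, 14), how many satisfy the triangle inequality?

(10,21,34): 10+21 ≤ 34 → not valid
(30,32,63): 30+32 ≤ 63 → not valid
(9,13,23): 9+13 ≤ 23 → not valid
(14,23,30): 14+23 > 30 → valid
(5,27,33): 5+27 ≤ 33 → not valid
(8,12,22): 8+12 ≤ 22 → not valid
(12,24,34): 12+24 > 34 → valid
(14,18,33): 14+18 ≤ 33 → not valid
2 of the 8 triples form a triangle.

2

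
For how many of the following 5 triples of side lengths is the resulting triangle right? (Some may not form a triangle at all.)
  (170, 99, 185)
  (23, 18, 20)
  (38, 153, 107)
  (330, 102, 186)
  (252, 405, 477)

(170,99,185): 99²+170² = 38701 > 34225 = 185² → acute
(23,18,20): 18²+20² = 724 > 529 = 23² → acute
(38,153,107): 38+107 ≤ 153, not a triangle
(330,102,186): 102+186 ≤ 330, not a triangle
(252,405,477): 252²+405² = 227529 = 477² → right
1 of the 5 is right.

1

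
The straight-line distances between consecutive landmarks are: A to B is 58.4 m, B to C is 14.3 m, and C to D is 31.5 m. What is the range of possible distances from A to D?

12.6 ≤ AD ≤ 104.2 m

The maximum is all hops collinear in one direction: 58.4 + 14.3 + 31.5 = 104.2.
The longest hop is 58.4; the others sum to 45.8. Folding the others back against it leaves at least 58.4 − 45.8 = 12.6.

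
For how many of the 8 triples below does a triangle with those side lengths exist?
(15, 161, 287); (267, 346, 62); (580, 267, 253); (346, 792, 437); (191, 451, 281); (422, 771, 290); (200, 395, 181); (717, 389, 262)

1

(15,161,287): 15+161 ≤ 287 → not valid
(62,267,346): 62+267 ≤ 346 → not valid
(253,267,580): 253+267 ≤ 580 → not valid
(346,437,792): 346+437 ≤ 792 → not valid
(191,281,451): 191+281 > 451 → valid
(290,422,771): 290+422 ≤ 771 → not valid
(181,200,395): 181+200 ≤ 395 → not valid
(262,389,717): 262+389 ≤ 717 → not valid
1 of the 8 triples forms a triangle.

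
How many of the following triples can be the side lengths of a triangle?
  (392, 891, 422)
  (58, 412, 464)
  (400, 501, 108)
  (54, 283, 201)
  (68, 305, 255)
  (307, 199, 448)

(392,422,891): 392+422 ≤ 891 → not valid
(58,412,464): 58+412 > 464 → valid
(108,400,501): 108+400 > 501 → valid
(54,201,283): 54+201 ≤ 283 → not valid
(68,255,305): 68+255 > 305 → valid
(199,307,448): 199+307 > 448 → valid
4 of the 6 triples form a triangle.

4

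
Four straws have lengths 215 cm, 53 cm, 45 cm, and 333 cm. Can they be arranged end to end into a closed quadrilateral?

For a quadrilateral, each side must be shorter than the sum of the others.
Here the longest side is 333, but the remaining 3 sides sum to only 313.

No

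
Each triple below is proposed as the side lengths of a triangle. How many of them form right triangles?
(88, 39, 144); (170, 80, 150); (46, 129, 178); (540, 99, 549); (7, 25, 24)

(88,39,144): 39+88 ≤ 144, not a triangle
(170,80,150): 80²+150² = 28900 = 170² → right
(46,129,178): 46+129 ≤ 178, not a triangle
(540,99,549): 99²+540² = 301401 = 549² → right
(7,25,24): 7²+24² = 625 = 25² → right
3 of the 5 are right.

3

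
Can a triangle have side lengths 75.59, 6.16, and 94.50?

The longest side is 94.50, but the other two sum to only 81.75.
81.75 < 94.50, so the triangle inequality fails.

No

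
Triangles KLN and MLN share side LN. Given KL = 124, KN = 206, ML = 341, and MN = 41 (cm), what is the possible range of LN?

From triangle KLN: |124 − 206| < LN < 124 + 206, i.e. 82 < LN < 330.
From triangle MLN: 300 < LN < 382.
Both must hold, so LN lies in the intersection.

300 < LN < 330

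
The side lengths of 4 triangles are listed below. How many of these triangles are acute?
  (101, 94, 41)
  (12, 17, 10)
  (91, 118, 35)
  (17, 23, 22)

2

(101,94,41): 41²+94² = 10517 > 10201 = 101² → acute
(12,17,10): 10²+12² = 244 < 289 = 17² → obtuse
(91,118,35): 35²+91² = 9506 < 13924 = 118² → obtuse
(17,23,22): 17²+22² = 773 > 529 = 23² → acute
2 of the 4 are acute.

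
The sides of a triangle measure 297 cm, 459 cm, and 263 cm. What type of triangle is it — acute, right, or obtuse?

obtuse

Compare the square of the longest side to the sum of squares of the other two: 263² + 297² = 157378 < 210681 = 459².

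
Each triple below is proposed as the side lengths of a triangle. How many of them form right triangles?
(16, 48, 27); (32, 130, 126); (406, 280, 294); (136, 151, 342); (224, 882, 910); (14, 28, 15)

3

(16,48,27): 16+27 ≤ 48, not a triangle
(32,130,126): 32²+126² = 16900 = 130² → right
(406,280,294): 280²+294² = 164836 = 406² → right
(136,151,342): 136+151 ≤ 342, not a triangle
(224,882,910): 224²+882² = 828100 = 910² → right
(14,28,15): 14²+15² = 421 < 784 = 28² → obtuse
3 of the 6 are right.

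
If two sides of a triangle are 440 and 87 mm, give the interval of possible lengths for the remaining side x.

353 < x < 527

By the triangle inequality, x must be less than 440 + 87 = 527 and greater than |440 − 87| = 353.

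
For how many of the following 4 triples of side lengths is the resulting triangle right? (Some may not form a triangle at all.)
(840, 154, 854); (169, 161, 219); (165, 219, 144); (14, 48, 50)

3

(840,154,854): 154²+840² = 729316 = 854² → right
(169,161,219): 161²+169² = 54482 > 47961 = 219² → acute
(165,219,144): 144²+165² = 47961 = 219² → right
(14,48,50): 14²+48² = 2500 = 50² → right
3 of the 4 are right.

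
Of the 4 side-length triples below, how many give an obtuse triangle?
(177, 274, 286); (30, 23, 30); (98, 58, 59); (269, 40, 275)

2

(177,274,286): 177²+274² = 106405 > 81796 = 286² → acute
(30,23,30): 23²+30² = 1429 > 900 = 30² → acute
(98,58,59): 58²+59² = 6845 < 9604 = 98² → obtuse
(269,40,275): 40²+269² = 73961 < 75625 = 275² → obtuse
2 of the 4 are obtuse.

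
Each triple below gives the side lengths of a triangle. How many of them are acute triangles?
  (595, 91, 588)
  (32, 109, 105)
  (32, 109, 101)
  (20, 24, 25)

2

(595,91,588): 91²+588² = 354025 = 595² → right
(32,109,105): 32²+105² = 12049 > 11881 = 109² → acute
(32,109,101): 32²+101² = 11225 < 11881 = 109² → obtuse
(20,24,25): 20²+24² = 976 > 625 = 25² → acute
2 of the 4 are acute.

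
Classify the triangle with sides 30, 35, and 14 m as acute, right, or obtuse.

obtuse

Compare the square of the longest side to the sum of squares of the other two: 14² + 30² = 1096 < 1225 = 35².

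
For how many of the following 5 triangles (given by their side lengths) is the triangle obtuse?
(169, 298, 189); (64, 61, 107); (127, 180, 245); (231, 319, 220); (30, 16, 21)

(169,298,189): 169²+189² = 64282 < 88804 = 298² → obtuse
(64,61,107): 61²+64² = 7817 < 11449 = 107² → obtuse
(127,180,245): 127²+180² = 48529 < 60025 = 245² → obtuse
(231,319,220): 220²+231² = 101761 = 319² → right
(30,16,21): 16²+21² = 697 < 900 = 30² → obtuse
4 of the 5 are obtuse.

4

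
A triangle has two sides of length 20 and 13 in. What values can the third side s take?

By the triangle inequality, s must be less than 20 + 13 = 33 and greater than |20 − 13| = 7.

7 < s < 33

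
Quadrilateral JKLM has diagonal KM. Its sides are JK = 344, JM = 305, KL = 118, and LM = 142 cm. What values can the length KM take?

From triangle JKM: |344 − 305| < KM < 344 + 305, i.e. 39 < KM < 649.
From triangle LKM: 24 < KM < 260.
Both must hold, so KM lies in the intersection.

39 < KM < 260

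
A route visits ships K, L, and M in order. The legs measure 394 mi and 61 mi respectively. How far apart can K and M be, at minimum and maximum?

By the triangle inequality, |394 − 61| ≤ KM ≤ 394 + 61.

333 ≤ KM ≤ 455 mi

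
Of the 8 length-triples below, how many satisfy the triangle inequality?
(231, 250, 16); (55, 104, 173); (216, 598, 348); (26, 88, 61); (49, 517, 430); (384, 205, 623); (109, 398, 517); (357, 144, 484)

1

(16,231,250): 16+231 ≤ 250 → not valid
(55,104,173): 55+104 ≤ 173 → not valid
(216,348,598): 216+348 ≤ 598 → not valid
(26,61,88): 26+61 ≤ 88 → not valid
(49,430,517): 49+430 ≤ 517 → not valid
(205,384,623): 205+384 ≤ 623 → not valid
(109,398,517): 109+398 ≤ 517 → not valid
(144,357,484): 144+357 > 484 → valid
1 of the 8 triples forms a triangle.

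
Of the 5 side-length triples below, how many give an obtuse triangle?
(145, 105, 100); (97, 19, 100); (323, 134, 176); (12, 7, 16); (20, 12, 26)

3

(145,105,100): 100²+105² = 21025 = 145² → right
(97,19,100): 19²+97² = 9770 < 10000 = 100² → obtuse
(323,134,176): 134+176 ≤ 323, not a triangle
(12,7,16): 7²+12² = 193 < 256 = 16² → obtuse
(20,12,26): 12²+20² = 544 < 676 = 26² → obtuse
3 of the 5 are obtuse.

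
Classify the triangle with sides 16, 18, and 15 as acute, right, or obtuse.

acute

Compare the square of the longest side to the sum of squares of the other two: 15² + 16² = 481 > 324 = 18².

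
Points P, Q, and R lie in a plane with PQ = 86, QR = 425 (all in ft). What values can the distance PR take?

By the triangle inequality, |86 − 425| ≤ PR ≤ 86 + 425.

339 ≤ PR ≤ 511 ft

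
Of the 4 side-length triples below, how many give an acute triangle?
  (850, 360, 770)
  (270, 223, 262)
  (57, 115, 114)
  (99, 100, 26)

3

(850,360,770): 360²+770² = 722500 = 850² → right
(270,223,262): 223²+262² = 118373 > 72900 = 270² → acute
(57,115,114): 57²+114² = 16245 > 13225 = 115² → acute
(99,100,26): 26²+99² = 10477 > 10000 = 100² → acute
3 of the 4 are acute.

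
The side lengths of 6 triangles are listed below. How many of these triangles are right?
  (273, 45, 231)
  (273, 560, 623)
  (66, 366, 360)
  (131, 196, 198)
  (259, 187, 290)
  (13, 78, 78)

(273,45,231): 45²+231² = 55386 < 74529 = 273² → obtuse
(273,560,623): 273²+560² = 388129 = 623² → right
(66,366,360): 66²+360² = 133956 = 366² → right
(131,196,198): 131²+196² = 55577 > 39204 = 198² → acute
(259,187,290): 187²+259² = 102050 > 84100 = 290² → acute
(13,78,78): 13²+78² = 6253 > 6084 = 78² → acute
2 of the 6 are right.

2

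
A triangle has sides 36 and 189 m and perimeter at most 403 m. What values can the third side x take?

153 < x ≤ 178 m

Triangle inequality alone gives 153 < x < 225.
The perimeter condition gives x ≤ 403 − 36 − 189 = 178.
Intersecting the two: 153 < x ≤ 178.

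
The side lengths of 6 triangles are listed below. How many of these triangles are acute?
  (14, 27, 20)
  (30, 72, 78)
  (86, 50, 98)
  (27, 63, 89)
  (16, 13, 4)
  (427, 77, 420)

(14,27,20): 14²+20² = 596 < 729 = 27² → obtuse
(30,72,78): 30²+72² = 6084 = 78² → right
(86,50,98): 50²+86² = 9896 > 9604 = 98² → acute
(27,63,89): 27²+63² = 4698 < 7921 = 89² → obtuse
(16,13,4): 4²+13² = 185 < 256 = 16² → obtuse
(427,77,420): 77²+420² = 182329 = 427² → right
1 of the 6 is acute.

1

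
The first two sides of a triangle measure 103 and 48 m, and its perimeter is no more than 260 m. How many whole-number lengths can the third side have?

54

Triangle inequality: 55 < x < 151. Perimeter ≤ 260 gives x ≤ 260 − 103 − 48 = 109.
So 55 < x ≤ 109; integers 56 through 109: 54 values.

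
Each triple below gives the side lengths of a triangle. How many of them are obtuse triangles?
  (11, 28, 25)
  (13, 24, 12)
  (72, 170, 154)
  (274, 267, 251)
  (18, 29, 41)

(11,28,25): 11²+25² = 746 < 784 = 28² → obtuse
(13,24,12): 12²+13² = 313 < 576 = 24² → obtuse
(72,170,154): 72²+154² = 28900 = 170² → right
(274,267,251): 251²+267² = 134290 > 75076 = 274² → acute
(18,29,41): 18²+29² = 1165 < 1681 = 41² → obtuse
3 of the 5 are obtuse.

3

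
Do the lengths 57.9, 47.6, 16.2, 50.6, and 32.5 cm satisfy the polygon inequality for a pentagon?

A pentagon exists iff every side is shorter than the sum of the others — equivalently, the longest side is less than the sum of the rest.
Longest side 57.9 < 146.9 (sum of the remaining 4), so yes.

Yes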